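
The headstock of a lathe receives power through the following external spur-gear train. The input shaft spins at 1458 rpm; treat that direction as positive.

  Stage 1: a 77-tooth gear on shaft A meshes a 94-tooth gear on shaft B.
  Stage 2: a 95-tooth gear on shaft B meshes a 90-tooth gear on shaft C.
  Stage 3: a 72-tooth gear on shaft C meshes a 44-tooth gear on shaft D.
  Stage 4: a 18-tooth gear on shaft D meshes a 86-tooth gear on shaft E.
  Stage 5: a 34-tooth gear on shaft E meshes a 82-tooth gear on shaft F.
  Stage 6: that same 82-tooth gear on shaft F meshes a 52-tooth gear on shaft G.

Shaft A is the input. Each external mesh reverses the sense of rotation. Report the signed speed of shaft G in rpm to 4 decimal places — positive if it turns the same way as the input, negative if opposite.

Stage 1 [77T→94T]: ω = 1458.0000×77/94 = 1194.3191 rpm, dir flips to −; running = −1194.3191
Stage 2 [95T→90T]: ω = 1194.3191×95/90 = 1260.6702 rpm, dir flips to +; running = +1260.6702
Stage 3 [72T→44T]: ω = 1260.6702×72/44 = 2062.9149 rpm, dir flips to −; running = −2062.9149
Stage 4 [18T→86T]: ω = 2062.9149×18/86 = 431.7729 rpm, dir flips to +; running = +431.7729
Stage 5 [34T→82T]: ω = 431.7729×34/82 = 179.0278 rpm, dir flips to −; running = −179.0278
Stage 6 [82T→52T]: ω = 179.0278×82/52 = 282.3130 rpm, dir flips to +; running = +282.3130

+282.3130 rpm (same as input, |ω| = 282.3130 rpm)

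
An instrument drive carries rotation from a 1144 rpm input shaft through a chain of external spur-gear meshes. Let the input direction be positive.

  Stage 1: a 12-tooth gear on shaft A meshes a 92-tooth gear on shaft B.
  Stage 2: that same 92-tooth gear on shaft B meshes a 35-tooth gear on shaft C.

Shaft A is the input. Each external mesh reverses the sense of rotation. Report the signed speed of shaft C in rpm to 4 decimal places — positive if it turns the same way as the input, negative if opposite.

Stage 1 [12T→92T]: ω = 1144.0000×12/92 = 149.2174 rpm, dir flips to −; running = −149.2174
Stage 2 [92T→35T]: ω = 149.2174×92/35 = 392.2286 rpm, dir flips to +; running = +392.2286

+392.2286 rpm (same as input, |ω| = 392.2286 rpm)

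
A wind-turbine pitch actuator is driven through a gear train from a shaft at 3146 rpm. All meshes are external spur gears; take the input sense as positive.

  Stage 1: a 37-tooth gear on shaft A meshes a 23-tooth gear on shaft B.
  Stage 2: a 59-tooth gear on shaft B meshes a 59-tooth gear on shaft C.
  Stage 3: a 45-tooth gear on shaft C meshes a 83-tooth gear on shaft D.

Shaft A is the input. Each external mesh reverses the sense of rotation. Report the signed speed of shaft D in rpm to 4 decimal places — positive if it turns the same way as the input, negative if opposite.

-2743.8921 rpm (opposite to input, |ω| = 2743.8921 rpm)

Stage 1 [37T→23T]: ω = 3146.0000×37/23 = 5060.9565 rpm, dir flips to −; running = −5060.9565
Stage 2 [59T→59T]: ω = 5060.9565×59/59 = 5060.9565 rpm, dir flips to +; running = +5060.9565
Stage 3 [45T→83T]: ω = 5060.9565×45/83 = 2743.8921 rpm, dir flips to −; running = −2743.8921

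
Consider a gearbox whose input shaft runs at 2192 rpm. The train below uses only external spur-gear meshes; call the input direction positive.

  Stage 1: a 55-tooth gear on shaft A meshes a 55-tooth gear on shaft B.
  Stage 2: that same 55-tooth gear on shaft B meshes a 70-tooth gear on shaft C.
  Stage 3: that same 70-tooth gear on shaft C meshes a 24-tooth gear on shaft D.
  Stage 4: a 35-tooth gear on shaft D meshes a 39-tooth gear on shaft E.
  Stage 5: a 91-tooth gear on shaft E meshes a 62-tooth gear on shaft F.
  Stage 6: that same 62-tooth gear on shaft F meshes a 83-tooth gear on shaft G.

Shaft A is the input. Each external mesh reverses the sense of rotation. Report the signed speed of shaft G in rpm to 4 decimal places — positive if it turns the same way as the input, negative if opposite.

Stage 1 [55T→55T]: ω = 2192.0000×55/55 = 2192.0000 rpm, dir flips to −; running = −2192.0000
Stage 2 [55T→70T]: ω = 2192.0000×55/70 = 1722.2857 rpm, dir flips to +; running = +1722.2857
Stage 3 [70T→24T]: ω = 1722.2857×70/24 = 5023.3333 rpm, dir flips to −; running = −5023.3333
Stage 4 [35T→39T]: ω = 5023.3333×35/39 = 4508.1197 rpm, dir flips to +; running = +4508.1197
Stage 5 [91T→62T]: ω = 4508.1197×91/62 = 6616.7563 rpm, dir flips to −; running = −6616.7563
Stage 6 [62T→83T]: ω = 6616.7563×62/83 = 4942.6372 rpm, dir flips to +; running = +4942.6372

+4942.6372 rpm (same as input, |ω| = 4942.6372 rpm)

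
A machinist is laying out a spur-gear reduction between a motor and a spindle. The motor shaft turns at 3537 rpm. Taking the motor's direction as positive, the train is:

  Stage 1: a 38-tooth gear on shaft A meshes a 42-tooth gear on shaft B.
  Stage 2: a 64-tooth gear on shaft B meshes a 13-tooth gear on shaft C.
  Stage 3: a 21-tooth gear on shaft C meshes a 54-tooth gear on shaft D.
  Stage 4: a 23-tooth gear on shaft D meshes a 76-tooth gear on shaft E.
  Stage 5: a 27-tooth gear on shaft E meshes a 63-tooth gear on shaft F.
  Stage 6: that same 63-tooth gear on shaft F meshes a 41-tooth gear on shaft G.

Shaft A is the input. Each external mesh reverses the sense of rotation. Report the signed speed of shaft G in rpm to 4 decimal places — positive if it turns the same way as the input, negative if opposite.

+1221.0281 rpm (same as input, |ω| = 1221.0281 rpm)

Stage 1 [38T→42T]: ω = 3537.0000×38/42 = 3200.1429 rpm, dir flips to −; running = −3200.1429
Stage 2 [64T→13T]: ω = 3200.1429×64/13 = 15754.5495 rpm, dir flips to +; running = +15754.5495
Stage 3 [21T→54T]: ω = 15754.5495×21/54 = 6126.7692 rpm, dir flips to −; running = −6126.7692
Stage 4 [23T→76T]: ω = 6126.7692×23/76 = 1854.1538 rpm, dir flips to +; running = +1854.1538
Stage 5 [27T→63T]: ω = 1854.1538×27/63 = 794.6374 rpm, dir flips to −; running = −794.6374
Stage 6 [63T→41T]: ω = 794.6374×63/41 = 1221.0281 rpm, dir flips to +; running = +1221.0281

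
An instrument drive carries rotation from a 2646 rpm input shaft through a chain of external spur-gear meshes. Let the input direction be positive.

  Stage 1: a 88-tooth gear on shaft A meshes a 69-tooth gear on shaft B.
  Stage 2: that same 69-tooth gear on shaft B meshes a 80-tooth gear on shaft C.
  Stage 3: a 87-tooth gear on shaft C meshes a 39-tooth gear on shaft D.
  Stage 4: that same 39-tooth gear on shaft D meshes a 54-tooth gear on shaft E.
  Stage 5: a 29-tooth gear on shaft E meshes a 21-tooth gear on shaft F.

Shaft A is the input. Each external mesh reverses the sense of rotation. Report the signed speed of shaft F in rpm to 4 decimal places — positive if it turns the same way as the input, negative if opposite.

-6475.7000 rpm (opposite to input, |ω| = 6475.7000 rpm)

Stage 1 [88T→69T]: ω = 2646.0000×88/69 = 3374.6087 rpm, dir flips to −; running = −3374.6087
Stage 2 [69T→80T]: ω = 3374.6087×69/80 = 2910.6000 rpm, dir flips to +; running = +2910.6000
Stage 3 [87T→39T]: ω = 2910.6000×87/39 = 6492.8769 rpm, dir flips to −; running = −6492.8769
Stage 4 [39T→54T]: ω = 6492.8769×39/54 = 4689.3000 rpm, dir flips to +; running = +4689.3000
Stage 5 [29T→21T]: ω = 4689.3000×29/21 = 6475.7000 rpm, dir flips to −; running = −6475.7000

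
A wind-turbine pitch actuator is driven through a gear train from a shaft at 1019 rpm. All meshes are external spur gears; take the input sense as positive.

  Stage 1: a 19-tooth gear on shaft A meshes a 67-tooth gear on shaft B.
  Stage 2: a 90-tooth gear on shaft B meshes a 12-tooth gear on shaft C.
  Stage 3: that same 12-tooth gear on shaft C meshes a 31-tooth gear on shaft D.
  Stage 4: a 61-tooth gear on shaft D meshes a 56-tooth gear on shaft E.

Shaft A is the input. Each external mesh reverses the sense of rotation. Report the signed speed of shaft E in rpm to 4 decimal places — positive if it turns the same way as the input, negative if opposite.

+913.8515 rpm (same as input, |ω| = 913.8515 rpm)

Stage 1 [19T→67T]: ω = 1019.0000×19/67 = 288.9701 rpm, dir flips to −; running = −288.9701
Stage 2 [90T→12T]: ω = 288.9701×90/12 = 2167.2761 rpm, dir flips to +; running = +2167.2761
Stage 3 [12T→31T]: ω = 2167.2761×12/31 = 838.9456 rpm, dir flips to −; running = −838.9456
Stage 4 [61T→56T]: ω = 838.9456×61/56 = 913.8515 rpm, dir flips to +; running = +913.8515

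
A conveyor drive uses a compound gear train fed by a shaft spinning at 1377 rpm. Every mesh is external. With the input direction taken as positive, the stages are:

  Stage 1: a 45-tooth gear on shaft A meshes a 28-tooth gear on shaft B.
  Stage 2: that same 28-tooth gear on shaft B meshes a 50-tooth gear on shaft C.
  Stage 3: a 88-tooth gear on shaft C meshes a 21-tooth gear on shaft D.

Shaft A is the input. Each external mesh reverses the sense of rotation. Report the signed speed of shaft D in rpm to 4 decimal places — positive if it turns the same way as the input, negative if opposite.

Stage 1 [45T→28T]: ω = 1377.0000×45/28 = 2213.0357 rpm, dir flips to −; running = −2213.0357
Stage 2 [28T→50T]: ω = 2213.0357×28/50 = 1239.3000 rpm, dir flips to +; running = +1239.3000
Stage 3 [88T→21T]: ω = 1239.3000×88/21 = 5193.2571 rpm, dir flips to −; running = −5193.2571

-5193.2571 rpm (opposite to input, |ω| = 5193.2571 rpm)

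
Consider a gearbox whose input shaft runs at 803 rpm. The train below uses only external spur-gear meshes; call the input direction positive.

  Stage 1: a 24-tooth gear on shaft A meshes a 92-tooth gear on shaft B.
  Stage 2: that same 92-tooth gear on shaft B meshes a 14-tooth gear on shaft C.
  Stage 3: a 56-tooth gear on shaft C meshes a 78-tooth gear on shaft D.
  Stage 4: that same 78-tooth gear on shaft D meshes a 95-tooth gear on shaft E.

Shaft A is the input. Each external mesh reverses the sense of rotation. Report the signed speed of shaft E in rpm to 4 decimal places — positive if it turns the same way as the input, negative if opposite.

+811.4526 rpm (same as input, |ω| = 811.4526 rpm)

Stage 1 [24T→92T]: ω = 803.0000×24/92 = 209.4783 rpm, dir flips to −; running = −209.4783
Stage 2 [92T→14T]: ω = 209.4783×92/14 = 1376.5714 rpm, dir flips to +; running = +1376.5714
Stage 3 [56T→78T]: ω = 1376.5714×56/78 = 988.3077 rpm, dir flips to −; running = −988.3077
Stage 4 [78T→95T]: ω = 988.3077×78/95 = 811.4526 rpm, dir flips to +; running = +811.4526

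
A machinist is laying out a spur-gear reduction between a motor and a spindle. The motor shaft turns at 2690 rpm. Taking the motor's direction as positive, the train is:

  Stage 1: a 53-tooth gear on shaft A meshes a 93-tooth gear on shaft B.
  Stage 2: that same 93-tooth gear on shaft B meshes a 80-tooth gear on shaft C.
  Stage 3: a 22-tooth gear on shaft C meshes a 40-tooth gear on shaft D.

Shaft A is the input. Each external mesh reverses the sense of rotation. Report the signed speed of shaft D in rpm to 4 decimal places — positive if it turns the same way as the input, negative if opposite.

-980.1688 rpm (opposite to input, |ω| = 980.1688 rpm)

Stage 1 [53T→93T]: ω = 2690.0000×53/93 = 1533.0108 rpm, dir flips to −; running = −1533.0108
Stage 2 [93T→80T]: ω = 1533.0108×93/80 = 1782.1250 rpm, dir flips to +; running = +1782.1250
Stage 3 [22T→40T]: ω = 1782.1250×22/40 = 980.1688 rpm, dir flips to −; running = −980.1688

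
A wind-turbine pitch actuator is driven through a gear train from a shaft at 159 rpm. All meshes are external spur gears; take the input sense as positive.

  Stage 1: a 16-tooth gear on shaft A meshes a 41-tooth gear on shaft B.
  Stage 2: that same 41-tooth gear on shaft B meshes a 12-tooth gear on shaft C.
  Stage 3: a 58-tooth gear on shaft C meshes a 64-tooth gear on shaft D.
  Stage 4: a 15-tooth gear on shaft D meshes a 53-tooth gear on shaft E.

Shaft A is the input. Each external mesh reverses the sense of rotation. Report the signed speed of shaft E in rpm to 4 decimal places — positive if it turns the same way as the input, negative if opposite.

+54.3750 rpm (same as input, |ω| = 54.3750 rpm)

Stage 1 [16T→41T]: ω = 159.0000×16/41 = 62.0488 rpm, dir flips to −; running = −62.0488
Stage 2 [41T→12T]: ω = 62.0488×41/12 = 212.0000 rpm, dir flips to +; running = +212.0000
Stage 3 [58T→64T]: ω = 212.0000×58/64 = 192.1250 rpm, dir flips to −; running = −192.1250
Stage 4 [15T→53T]: ω = 192.1250×15/53 = 54.3750 rpm, dir flips to +; running = +54.3750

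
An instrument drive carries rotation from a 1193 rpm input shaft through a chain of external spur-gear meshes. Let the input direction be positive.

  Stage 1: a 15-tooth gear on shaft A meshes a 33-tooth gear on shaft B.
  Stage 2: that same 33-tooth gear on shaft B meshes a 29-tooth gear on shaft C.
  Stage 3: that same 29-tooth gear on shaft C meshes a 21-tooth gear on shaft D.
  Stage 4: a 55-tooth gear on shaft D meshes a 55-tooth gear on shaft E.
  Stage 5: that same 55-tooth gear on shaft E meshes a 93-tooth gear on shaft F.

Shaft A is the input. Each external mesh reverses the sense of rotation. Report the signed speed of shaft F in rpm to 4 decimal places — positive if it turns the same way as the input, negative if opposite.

Stage 1 [15T→33T]: ω = 1193.0000×15/33 = 542.2727 rpm, dir flips to −; running = −542.2727
Stage 2 [33T→29T]: ω = 542.2727×33/29 = 617.0690 rpm, dir flips to +; running = +617.0690
Stage 3 [29T→21T]: ω = 617.0690×29/21 = 852.1429 rpm, dir flips to −; running = −852.1429
Stage 4 [55T→55T]: ω = 852.1429×55/55 = 852.1429 rpm, dir flips to +; running = +852.1429
Stage 5 [55T→93T]: ω = 852.1429×55/93 = 503.9555 rpm, dir flips to −; running = −503.9555

-503.9555 rpm (opposite to input, |ω| = 503.9555 rpm)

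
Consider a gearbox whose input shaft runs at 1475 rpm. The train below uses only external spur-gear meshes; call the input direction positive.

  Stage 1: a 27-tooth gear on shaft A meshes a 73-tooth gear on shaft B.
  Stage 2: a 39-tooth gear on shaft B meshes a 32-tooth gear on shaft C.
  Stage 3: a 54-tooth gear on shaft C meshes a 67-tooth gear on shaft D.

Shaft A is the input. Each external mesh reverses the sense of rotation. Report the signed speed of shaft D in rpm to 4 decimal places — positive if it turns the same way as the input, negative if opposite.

Stage 1 [27T→73T]: ω = 1475.0000×27/73 = 545.5479 rpm, dir flips to −; running = −545.5479
Stage 2 [39T→32T]: ω = 545.5479×39/32 = 664.8866 rpm, dir flips to +; running = +664.8866
Stage 3 [54T→67T]: ω = 664.8866×54/67 = 535.8787 rpm, dir flips to −; running = −535.8787

-535.8787 rpm (opposite to input, |ω| = 535.8787 rpm)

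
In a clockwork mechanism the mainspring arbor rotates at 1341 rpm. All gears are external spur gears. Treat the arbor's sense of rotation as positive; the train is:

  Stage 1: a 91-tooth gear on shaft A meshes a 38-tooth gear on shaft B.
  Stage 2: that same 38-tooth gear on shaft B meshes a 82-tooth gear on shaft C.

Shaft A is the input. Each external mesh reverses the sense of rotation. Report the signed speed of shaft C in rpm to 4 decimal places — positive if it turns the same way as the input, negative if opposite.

Stage 1 [91T→38T]: ω = 1341.0000×91/38 = 3211.3421 rpm, dir flips to −; running = −3211.3421
Stage 2 [38T→82T]: ω = 3211.3421×38/82 = 1488.1829 rpm, dir flips to +; running = +1488.1829

+1488.1829 rpm (same as input, |ω| = 1488.1829 rpm)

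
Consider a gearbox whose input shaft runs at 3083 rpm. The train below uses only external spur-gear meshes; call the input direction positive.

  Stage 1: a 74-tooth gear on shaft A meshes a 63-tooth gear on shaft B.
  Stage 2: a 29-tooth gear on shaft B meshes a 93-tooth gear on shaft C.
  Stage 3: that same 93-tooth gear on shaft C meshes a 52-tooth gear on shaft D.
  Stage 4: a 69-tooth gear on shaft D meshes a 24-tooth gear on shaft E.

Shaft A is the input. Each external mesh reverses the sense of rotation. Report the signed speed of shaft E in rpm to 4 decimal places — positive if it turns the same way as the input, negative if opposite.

Stage 1 [74T→63T]: ω = 3083.0000×74/63 = 3621.3016 rpm, dir flips to −; running = −3621.3016
Stage 2 [29T→93T]: ω = 3621.3016×29/93 = 1129.2231 rpm, dir flips to +; running = +1129.2231
Stage 3 [93T→52T]: ω = 1129.2231×93/52 = 2019.5720 rpm, dir flips to −; running = −2019.5720
Stage 4 [69T→24T]: ω = 2019.5720×69/24 = 5806.2696 rpm, dir flips to +; running = +5806.2696

+5806.2696 rpm (same as input, |ω| = 5806.2696 rpm)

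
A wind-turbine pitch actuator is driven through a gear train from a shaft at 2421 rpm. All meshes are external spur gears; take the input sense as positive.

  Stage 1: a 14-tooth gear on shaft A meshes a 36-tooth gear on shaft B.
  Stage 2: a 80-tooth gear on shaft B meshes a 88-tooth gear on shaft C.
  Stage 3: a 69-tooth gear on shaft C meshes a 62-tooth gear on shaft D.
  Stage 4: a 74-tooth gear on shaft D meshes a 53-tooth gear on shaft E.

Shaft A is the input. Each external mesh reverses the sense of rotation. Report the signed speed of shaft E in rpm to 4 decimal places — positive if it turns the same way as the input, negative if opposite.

+1329.9671 rpm (same as input, |ω| = 1329.9671 rpm)

Stage 1 [14T→36T]: ω = 2421.0000×14/36 = 941.5000 rpm, dir flips to −; running = −941.5000
Stage 2 [80T→88T]: ω = 941.5000×80/88 = 855.9091 rpm, dir flips to +; running = +855.9091
Stage 3 [69T→62T]: ω = 855.9091×69/62 = 952.5440 rpm, dir flips to −; running = −952.5440
Stage 4 [74T→53T]: ω = 952.5440×74/53 = 1329.9671 rpm, dir flips to +; running = +1329.9671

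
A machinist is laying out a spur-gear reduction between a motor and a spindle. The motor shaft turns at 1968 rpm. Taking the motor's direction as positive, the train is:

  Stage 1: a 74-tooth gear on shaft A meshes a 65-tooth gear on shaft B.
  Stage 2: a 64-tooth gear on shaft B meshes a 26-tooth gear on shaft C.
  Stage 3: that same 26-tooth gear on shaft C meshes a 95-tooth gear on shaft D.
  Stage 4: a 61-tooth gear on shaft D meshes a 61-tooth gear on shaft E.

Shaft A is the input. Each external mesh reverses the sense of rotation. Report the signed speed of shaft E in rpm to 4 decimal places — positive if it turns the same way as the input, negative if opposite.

+1509.3843 rpm (same as input, |ω| = 1509.3843 rpm)

Stage 1 [74T→65T]: ω = 1968.0000×74/65 = 2240.4923 rpm, dir flips to −; running = −2240.4923
Stage 2 [64T→26T]: ω = 2240.4923×64/26 = 5515.0580 rpm, dir flips to +; running = +5515.0580
Stage 3 [26T→95T]: ω = 5515.0580×26/95 = 1509.3843 rpm, dir flips to −; running = −1509.3843
Stage 4 [61T→61T]: ω = 1509.3843×61/61 = 1509.3843 rpm, dir flips to +; running = +1509.3843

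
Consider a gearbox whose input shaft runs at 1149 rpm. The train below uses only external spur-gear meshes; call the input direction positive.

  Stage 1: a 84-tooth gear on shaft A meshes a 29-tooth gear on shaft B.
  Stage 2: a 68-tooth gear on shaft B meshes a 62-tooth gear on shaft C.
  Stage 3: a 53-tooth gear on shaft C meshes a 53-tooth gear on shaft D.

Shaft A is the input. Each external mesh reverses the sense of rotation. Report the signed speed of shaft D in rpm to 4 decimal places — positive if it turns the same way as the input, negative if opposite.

Stage 1 [84T→29T]: ω = 1149.0000×84/29 = 3328.1379 rpm, dir flips to −; running = −3328.1379
Stage 2 [68T→62T]: ω = 3328.1379×68/62 = 3650.2158 rpm, dir flips to +; running = +3650.2158
Stage 3 [53T→53T]: ω = 3650.2158×53/53 = 3650.2158 rpm, dir flips to −; running = −3650.2158

-3650.2158 rpm (opposite to input, |ω| = 3650.2158 rpm)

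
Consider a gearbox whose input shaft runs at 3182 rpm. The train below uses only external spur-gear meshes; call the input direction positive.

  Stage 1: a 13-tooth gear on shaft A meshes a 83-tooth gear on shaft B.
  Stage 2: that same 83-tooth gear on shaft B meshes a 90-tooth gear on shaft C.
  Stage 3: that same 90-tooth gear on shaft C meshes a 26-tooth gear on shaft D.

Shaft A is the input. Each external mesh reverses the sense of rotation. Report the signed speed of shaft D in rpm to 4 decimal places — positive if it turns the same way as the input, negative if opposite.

Stage 1 [13T→83T]: ω = 3182.0000×13/83 = 498.3855 rpm, dir flips to −; running = −498.3855
Stage 2 [83T→90T]: ω = 498.3855×83/90 = 459.6222 rpm, dir flips to +; running = +459.6222
Stage 3 [90T→26T]: ω = 459.6222×90/26 = 1591.0000 rpm, dir flips to −; running = −1591.0000

-1591.0000 rpm (opposite to input, |ω| = 1591.0000 rpm)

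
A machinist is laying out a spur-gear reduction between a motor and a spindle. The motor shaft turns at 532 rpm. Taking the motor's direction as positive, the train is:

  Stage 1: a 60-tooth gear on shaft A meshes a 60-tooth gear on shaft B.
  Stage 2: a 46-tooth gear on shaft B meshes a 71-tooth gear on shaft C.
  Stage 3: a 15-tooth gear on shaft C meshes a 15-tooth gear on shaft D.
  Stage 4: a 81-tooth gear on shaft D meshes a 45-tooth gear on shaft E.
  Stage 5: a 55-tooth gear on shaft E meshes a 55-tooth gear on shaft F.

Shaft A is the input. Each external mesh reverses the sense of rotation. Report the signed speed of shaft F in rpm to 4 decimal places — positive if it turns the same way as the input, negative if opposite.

Stage 1 [60T→60T]: ω = 532.0000×60/60 = 532.0000 rpm, dir flips to −; running = −532.0000
Stage 2 [46T→71T]: ω = 532.0000×46/71 = 344.6761 rpm, dir flips to +; running = +344.6761
Stage 3 [15T→15T]: ω = 344.6761×15/15 = 344.6761 rpm, dir flips to −; running = −344.6761
Stage 4 [81T→45T]: ω = 344.6761×81/45 = 620.4169 rpm, dir flips to +; running = +620.4169
Stage 5 [55T→55T]: ω = 620.4169×55/55 = 620.4169 rpm, dir flips to −; running = −620.4169

-620.4169 rpm (opposite to input, |ω| = 620.4169 rpm)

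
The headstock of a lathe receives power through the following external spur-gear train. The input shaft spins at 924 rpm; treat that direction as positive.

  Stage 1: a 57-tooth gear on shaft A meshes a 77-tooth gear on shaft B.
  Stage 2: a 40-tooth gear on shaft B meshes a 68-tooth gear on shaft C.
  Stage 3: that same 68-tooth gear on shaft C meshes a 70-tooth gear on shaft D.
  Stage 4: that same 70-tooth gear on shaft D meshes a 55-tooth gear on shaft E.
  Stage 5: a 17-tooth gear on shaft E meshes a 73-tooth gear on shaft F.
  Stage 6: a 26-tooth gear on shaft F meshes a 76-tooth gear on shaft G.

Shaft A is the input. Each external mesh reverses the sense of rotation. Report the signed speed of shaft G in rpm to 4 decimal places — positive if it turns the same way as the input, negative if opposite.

+39.6314 rpm (same as input, |ω| = 39.6314 rpm)

Stage 1 [57T→77T]: ω = 924.0000×57/77 = 684.0000 rpm, dir flips to −; running = −684.0000
Stage 2 [40T→68T]: ω = 684.0000×40/68 = 402.3529 rpm, dir flips to +; running = +402.3529
Stage 3 [68T→70T]: ω = 402.3529×68/70 = 390.8571 rpm, dir flips to −; running = −390.8571
Stage 4 [70T→55T]: ω = 390.8571×70/55 = 497.4545 rpm, dir flips to +; running = +497.4545
Stage 5 [17T→73T]: ω = 497.4545×17/73 = 115.8456 rpm, dir flips to −; running = −115.8456
Stage 6 [26T→76T]: ω = 115.8456×26/76 = 39.6314 rpm, dir flips to +; running = +39.6314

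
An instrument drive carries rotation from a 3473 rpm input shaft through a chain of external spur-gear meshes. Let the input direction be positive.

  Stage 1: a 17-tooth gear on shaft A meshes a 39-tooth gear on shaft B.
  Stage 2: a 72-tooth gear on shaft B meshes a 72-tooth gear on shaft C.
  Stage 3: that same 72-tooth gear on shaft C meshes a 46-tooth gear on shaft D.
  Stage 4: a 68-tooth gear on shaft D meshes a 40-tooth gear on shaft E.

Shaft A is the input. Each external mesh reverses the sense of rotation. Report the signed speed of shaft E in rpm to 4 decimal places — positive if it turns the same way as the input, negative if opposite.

Stage 1 [17T→39T]: ω = 3473.0000×17/39 = 1513.8718 rpm, dir flips to −; running = −1513.8718
Stage 2 [72T→72T]: ω = 1513.8718×72/72 = 1513.8718 rpm, dir flips to +; running = +1513.8718
Stage 3 [72T→46T]: ω = 1513.8718×72/46 = 2369.5385 rpm, dir flips to −; running = −2369.5385
Stage 4 [68T→40T]: ω = 2369.5385×68/40 = 4028.2154 rpm, dir flips to +; running = +4028.2154

+4028.2154 rpm (same as input, |ω| = 4028.2154 rpm)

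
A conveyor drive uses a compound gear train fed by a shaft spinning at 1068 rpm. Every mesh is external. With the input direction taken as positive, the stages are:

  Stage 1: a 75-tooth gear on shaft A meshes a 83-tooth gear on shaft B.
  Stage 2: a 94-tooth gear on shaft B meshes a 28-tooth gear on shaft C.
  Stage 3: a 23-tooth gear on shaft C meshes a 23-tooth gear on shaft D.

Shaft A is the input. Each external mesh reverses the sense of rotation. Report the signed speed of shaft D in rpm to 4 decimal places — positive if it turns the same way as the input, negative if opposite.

Stage 1 [75T→83T]: ω = 1068.0000×75/83 = 965.0602 rpm, dir flips to −; running = −965.0602
Stage 2 [94T→28T]: ω = 965.0602×94/28 = 3239.8451 rpm, dir flips to +; running = +3239.8451
Stage 3 [23T→23T]: ω = 3239.8451×23/23 = 3239.8451 rpm, dir flips to −; running = −3239.8451

-3239.8451 rpm (opposite to input, |ω| = 3239.8451 rpm)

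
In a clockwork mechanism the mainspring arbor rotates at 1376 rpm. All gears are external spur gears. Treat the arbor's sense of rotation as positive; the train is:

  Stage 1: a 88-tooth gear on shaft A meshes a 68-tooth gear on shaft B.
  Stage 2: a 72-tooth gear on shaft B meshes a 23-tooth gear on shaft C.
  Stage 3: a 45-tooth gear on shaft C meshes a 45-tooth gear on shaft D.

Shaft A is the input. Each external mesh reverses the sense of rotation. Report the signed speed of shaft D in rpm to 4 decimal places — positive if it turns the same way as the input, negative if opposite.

Stage 1 [88T→68T]: ω = 1376.0000×88/68 = 1780.7059 rpm, dir flips to −; running = −1780.7059
Stage 2 [72T→23T]: ω = 1780.7059×72/23 = 5574.3836 rpm, dir flips to +; running = +5574.3836
Stage 3 [45T→45T]: ω = 5574.3836×45/45 = 5574.3836 rpm, dir flips to −; running = −5574.3836

-5574.3836 rpm (opposite to input, |ω| = 5574.3836 rpm)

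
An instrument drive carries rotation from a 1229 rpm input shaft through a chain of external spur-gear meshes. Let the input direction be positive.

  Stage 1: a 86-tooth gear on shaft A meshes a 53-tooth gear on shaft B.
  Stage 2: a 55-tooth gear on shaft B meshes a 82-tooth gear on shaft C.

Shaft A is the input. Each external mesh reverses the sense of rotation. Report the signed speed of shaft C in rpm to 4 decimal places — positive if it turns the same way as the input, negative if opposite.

+1337.5909 rpm (same as input, |ω| = 1337.5909 rpm)

Stage 1 [86T→53T]: ω = 1229.0000×86/53 = 1994.2264 rpm, dir flips to −; running = −1994.2264
Stage 2 [55T→82T]: ω = 1994.2264×55/82 = 1337.5909 rpm, dir flips to +; running = +1337.5909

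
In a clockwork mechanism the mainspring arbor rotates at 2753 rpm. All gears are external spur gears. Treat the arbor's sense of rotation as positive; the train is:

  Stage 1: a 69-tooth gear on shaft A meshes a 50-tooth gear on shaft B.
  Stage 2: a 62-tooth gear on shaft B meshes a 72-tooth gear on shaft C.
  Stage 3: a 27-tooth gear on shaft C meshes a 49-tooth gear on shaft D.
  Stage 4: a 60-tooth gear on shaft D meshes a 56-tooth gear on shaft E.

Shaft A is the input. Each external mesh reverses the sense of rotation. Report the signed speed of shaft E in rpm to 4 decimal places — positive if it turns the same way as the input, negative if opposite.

+1931.4141 rpm (same as input, |ω| = 1931.4141 rpm)

Stage 1 [69T→50T]: ω = 2753.0000×69/50 = 3799.1400 rpm, dir flips to −; running = −3799.1400
Stage 2 [62T→72T]: ω = 3799.1400×62/72 = 3271.4817 rpm, dir flips to +; running = +3271.4817
Stage 3 [27T→49T]: ω = 3271.4817×27/49 = 1802.6532 rpm, dir flips to −; running = −1802.6532
Stage 4 [60T→56T]: ω = 1802.6532×60/56 = 1931.4141 rpm, dir flips to +; running = +1931.4141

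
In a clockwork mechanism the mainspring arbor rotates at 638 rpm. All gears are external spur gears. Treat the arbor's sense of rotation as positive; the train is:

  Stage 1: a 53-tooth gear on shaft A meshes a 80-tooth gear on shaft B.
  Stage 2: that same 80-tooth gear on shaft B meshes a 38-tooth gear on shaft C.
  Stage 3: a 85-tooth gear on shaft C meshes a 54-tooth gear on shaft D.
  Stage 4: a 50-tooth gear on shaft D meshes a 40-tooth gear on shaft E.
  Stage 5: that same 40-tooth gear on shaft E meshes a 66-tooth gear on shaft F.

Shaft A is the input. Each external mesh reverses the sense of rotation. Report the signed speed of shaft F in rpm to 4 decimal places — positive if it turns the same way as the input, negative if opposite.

Stage 1 [53T→80T]: ω = 638.0000×53/80 = 422.6750 rpm, dir flips to −; running = −422.6750
Stage 2 [80T→38T]: ω = 422.6750×80/38 = 889.8421 rpm, dir flips to +; running = +889.8421
Stage 3 [85T→54T]: ω = 889.8421×85/54 = 1400.6774 rpm, dir flips to −; running = −1400.6774
Stage 4 [50T→40T]: ω = 1400.6774×50/40 = 1750.8467 rpm, dir flips to +; running = +1750.8467
Stage 5 [40T→66T]: ω = 1750.8467×40/66 = 1061.1192 rpm, dir flips to −; running = −1061.1192

-1061.1192 rpm (opposite to input, |ω| = 1061.1192 rpm)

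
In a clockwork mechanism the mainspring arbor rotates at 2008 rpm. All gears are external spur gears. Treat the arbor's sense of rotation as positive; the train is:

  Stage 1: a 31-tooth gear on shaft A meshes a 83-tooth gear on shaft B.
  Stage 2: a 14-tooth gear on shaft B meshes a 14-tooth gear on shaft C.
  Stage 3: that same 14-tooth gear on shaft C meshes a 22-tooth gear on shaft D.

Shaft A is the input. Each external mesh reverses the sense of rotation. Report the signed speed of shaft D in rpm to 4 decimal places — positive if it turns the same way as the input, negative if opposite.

Stage 1 [31T→83T]: ω = 2008.0000×31/83 = 749.9759 rpm, dir flips to −; running = −749.9759
Stage 2 [14T→14T]: ω = 749.9759×14/14 = 749.9759 rpm, dir flips to +; running = +749.9759
Stage 3 [14T→22T]: ω = 749.9759×14/22 = 477.2574 rpm, dir flips to −; running = −477.2574

-477.2574 rpm (opposite to input, |ω| = 477.2574 rpm)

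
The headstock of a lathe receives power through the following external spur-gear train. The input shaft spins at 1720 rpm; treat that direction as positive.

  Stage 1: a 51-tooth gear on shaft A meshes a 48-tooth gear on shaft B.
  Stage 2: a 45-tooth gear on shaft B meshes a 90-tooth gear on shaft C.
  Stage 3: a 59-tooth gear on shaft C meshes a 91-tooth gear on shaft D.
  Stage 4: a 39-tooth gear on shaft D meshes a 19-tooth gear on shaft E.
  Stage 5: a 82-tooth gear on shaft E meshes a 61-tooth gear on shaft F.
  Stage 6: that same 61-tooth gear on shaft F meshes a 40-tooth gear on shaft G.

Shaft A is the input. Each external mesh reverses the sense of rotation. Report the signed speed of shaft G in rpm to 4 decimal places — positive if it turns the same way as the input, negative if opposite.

Stage 1 [51T→48T]: ω = 1720.0000×51/48 = 1827.5000 rpm, dir flips to −; running = −1827.5000
Stage 2 [45T→90T]: ω = 1827.5000×45/90 = 913.7500 rpm, dir flips to +; running = +913.7500
Stage 3 [59T→91T]: ω = 913.7500×59/91 = 592.4313 rpm, dir flips to −; running = −592.4313
Stage 4 [39T→19T]: ω = 592.4313×39/19 = 1216.0432 rpm, dir flips to +; running = +1216.0432
Stage 5 [82T→61T]: ω = 1216.0432×82/61 = 1634.6811 rpm, dir flips to −; running = −1634.6811
Stage 6 [61T→40T]: ω = 1634.6811×61/40 = 2492.8886 rpm, dir flips to +; running = +2492.8886

+2492.8886 rpm (same as input, |ω| = 2492.8886 rpm)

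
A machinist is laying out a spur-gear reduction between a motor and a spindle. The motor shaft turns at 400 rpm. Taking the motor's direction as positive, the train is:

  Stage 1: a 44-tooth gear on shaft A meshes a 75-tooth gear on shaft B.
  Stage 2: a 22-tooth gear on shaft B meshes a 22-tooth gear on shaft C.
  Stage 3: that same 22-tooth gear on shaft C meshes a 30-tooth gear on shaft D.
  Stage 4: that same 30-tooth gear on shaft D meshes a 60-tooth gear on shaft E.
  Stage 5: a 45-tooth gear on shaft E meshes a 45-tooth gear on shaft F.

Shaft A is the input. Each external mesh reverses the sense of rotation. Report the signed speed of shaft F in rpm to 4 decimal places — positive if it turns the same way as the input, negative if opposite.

Stage 1 [44T→75T]: ω = 400.0000×44/75 = 234.6667 rpm, dir flips to −; running = −234.6667
Stage 2 [22T→22T]: ω = 234.6667×22/22 = 234.6667 rpm, dir flips to +; running = +234.6667
Stage 3 [22T→30T]: ω = 234.6667×22/30 = 172.0889 rpm, dir flips to −; running = −172.0889
Stage 4 [30T→60T]: ω = 172.0889×30/60 = 86.0444 rpm, dir flips to +; running = +86.0444
Stage 5 [45T→45T]: ω = 86.0444×45/45 = 86.0444 rpm, dir flips to −; running = −86.0444

-86.0444 rpm (opposite to input, |ω| = 86.0444 rpm)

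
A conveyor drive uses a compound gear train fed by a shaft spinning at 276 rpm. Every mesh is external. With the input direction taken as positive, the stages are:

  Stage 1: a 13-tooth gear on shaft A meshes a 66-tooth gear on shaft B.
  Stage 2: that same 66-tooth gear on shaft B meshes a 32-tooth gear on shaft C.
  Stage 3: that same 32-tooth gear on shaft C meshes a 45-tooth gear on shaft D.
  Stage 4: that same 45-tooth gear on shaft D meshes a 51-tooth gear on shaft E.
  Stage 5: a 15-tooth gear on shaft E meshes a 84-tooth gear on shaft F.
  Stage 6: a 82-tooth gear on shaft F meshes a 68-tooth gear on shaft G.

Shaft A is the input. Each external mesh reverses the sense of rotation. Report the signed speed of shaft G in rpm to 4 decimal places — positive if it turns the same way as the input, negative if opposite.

+15.1495 rpm (same as input, |ω| = 15.1495 rpm)

Stage 1 [13T→66T]: ω = 276.0000×13/66 = 54.3636 rpm, dir flips to −; running = −54.3636
Stage 2 [66T→32T]: ω = 54.3636×66/32 = 112.1250 rpm, dir flips to +; running = +112.1250
Stage 3 [32T→45T]: ω = 112.1250×32/45 = 79.7333 rpm, dir flips to −; running = −79.7333
Stage 4 [45T→51T]: ω = 79.7333×45/51 = 70.3529 rpm, dir flips to +; running = +70.3529
Stage 5 [15T→84T]: ω = 70.3529×15/84 = 12.5630 rpm, dir flips to −; running = −12.5630
Stage 6 [82T→68T]: ω = 12.5630×82/68 = 15.1495 rpm, dir flips to +; running = +15.1495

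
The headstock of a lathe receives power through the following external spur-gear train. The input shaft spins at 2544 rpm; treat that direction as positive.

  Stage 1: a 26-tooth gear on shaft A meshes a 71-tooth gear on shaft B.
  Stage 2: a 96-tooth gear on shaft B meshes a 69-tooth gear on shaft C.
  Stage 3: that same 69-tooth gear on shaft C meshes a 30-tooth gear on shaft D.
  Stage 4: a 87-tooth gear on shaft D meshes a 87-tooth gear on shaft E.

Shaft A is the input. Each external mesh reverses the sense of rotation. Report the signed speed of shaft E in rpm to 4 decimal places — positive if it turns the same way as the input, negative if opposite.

+2981.1380 rpm (same as input, |ω| = 2981.1380 rpm)

Stage 1 [26T→71T]: ω = 2544.0000×26/71 = 931.6056 rpm, dir flips to −; running = −931.6056
Stage 2 [96T→69T]: ω = 931.6056×96/69 = 1296.1470 rpm, dir flips to +; running = +1296.1470
Stage 3 [69T→30T]: ω = 1296.1470×69/30 = 2981.1380 rpm, dir flips to −; running = −2981.1380
Stage 4 [87T→87T]: ω = 2981.1380×87/87 = 2981.1380 rpm, dir flips to +; running = +2981.1380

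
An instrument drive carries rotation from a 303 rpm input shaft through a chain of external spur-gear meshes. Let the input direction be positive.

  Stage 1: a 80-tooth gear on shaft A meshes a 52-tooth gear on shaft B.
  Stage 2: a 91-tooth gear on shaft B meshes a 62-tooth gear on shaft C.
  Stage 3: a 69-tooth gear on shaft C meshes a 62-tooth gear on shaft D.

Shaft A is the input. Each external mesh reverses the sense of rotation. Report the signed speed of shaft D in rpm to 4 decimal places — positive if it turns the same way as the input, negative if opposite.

-761.4412 rpm (opposite to input, |ω| = 761.4412 rpm)

Stage 1 [80T→52T]: ω = 303.0000×80/52 = 466.1538 rpm, dir flips to −; running = −466.1538
Stage 2 [91T→62T]: ω = 466.1538×91/62 = 684.1935 rpm, dir flips to +; running = +684.1935
Stage 3 [69T→62T]: ω = 684.1935×69/62 = 761.4412 rpm, dir flips to −; running = −761.4412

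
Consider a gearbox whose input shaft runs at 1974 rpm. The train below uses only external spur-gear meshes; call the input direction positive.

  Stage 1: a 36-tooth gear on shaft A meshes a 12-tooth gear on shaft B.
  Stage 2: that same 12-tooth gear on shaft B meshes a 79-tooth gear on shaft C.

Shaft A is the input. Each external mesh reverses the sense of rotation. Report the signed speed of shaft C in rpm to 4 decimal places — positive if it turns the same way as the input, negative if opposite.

Stage 1 [36T→12T]: ω = 1974.0000×36/12 = 5922.0000 rpm, dir flips to −; running = −5922.0000
Stage 2 [12T→79T]: ω = 5922.0000×12/79 = 899.5443 rpm, dir flips to +; running = +899.5443

+899.5443 rpm (same as input, |ω| = 899.5443 rpm)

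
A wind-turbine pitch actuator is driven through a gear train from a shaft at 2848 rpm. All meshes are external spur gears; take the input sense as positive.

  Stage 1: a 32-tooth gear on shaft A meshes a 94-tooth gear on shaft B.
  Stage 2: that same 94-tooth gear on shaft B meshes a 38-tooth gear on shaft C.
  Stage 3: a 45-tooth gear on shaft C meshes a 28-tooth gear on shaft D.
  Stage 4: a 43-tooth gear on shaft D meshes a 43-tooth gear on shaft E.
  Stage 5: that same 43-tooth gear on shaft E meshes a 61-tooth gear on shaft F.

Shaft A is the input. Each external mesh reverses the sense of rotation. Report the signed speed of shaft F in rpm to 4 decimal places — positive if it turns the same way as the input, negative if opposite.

Stage 1 [32T→94T]: ω = 2848.0000×32/94 = 969.5319 rpm, dir flips to −; running = −969.5319
Stage 2 [94T→38T]: ω = 969.5319×94/38 = 2398.3158 rpm, dir flips to +; running = +2398.3158
Stage 3 [45T→28T]: ω = 2398.3158×45/28 = 3854.4361 rpm, dir flips to −; running = −3854.4361
Stage 4 [43T→43T]: ω = 3854.4361×43/43 = 3854.4361 rpm, dir flips to +; running = +3854.4361
Stage 5 [43T→61T]: ω = 3854.4361×43/61 = 2717.0615 rpm, dir flips to −; running = −2717.0615

-2717.0615 rpm (opposite to input, |ω| = 2717.0615 rpm)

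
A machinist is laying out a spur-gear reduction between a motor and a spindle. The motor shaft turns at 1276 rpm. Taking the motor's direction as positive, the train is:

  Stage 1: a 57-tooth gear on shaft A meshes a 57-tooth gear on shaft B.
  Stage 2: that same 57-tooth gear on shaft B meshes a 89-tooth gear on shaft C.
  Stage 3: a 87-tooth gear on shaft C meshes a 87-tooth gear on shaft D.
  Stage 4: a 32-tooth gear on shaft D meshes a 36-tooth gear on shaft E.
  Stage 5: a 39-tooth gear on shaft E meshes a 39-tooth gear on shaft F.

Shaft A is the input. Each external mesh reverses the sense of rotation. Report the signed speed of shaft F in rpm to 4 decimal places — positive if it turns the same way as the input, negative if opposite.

Stage 1 [57T→57T]: ω = 1276.0000×57/57 = 1276.0000 rpm, dir flips to −; running = −1276.0000
Stage 2 [57T→89T]: ω = 1276.0000×57/89 = 817.2135 rpm, dir flips to +; running = +817.2135
Stage 3 [87T→87T]: ω = 817.2135×87/87 = 817.2135 rpm, dir flips to −; running = −817.2135
Stage 4 [32T→36T]: ω = 817.2135×32/36 = 726.4120 rpm, dir flips to +; running = +726.4120
Stage 5 [39T→39T]: ω = 726.4120×39/39 = 726.4120 rpm, dir flips to −; running = −726.4120

-726.4120 rpm (opposite to input, |ω| = 726.4120 rpm)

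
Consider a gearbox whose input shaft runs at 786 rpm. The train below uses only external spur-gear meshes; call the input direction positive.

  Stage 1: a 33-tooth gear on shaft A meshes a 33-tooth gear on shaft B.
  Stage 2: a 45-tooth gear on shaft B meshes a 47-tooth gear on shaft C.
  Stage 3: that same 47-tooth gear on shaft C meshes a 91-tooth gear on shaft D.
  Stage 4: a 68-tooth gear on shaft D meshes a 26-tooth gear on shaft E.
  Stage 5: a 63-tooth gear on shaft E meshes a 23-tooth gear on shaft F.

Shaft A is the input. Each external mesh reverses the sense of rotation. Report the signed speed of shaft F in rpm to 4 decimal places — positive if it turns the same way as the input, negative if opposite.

-2784.4662 rpm (opposite to input, |ω| = 2784.4662 rpm)

Stage 1 [33T→33T]: ω = 786.0000×33/33 = 786.0000 rpm, dir flips to −; running = −786.0000
Stage 2 [45T→47T]: ω = 786.0000×45/47 = 752.5532 rpm, dir flips to +; running = +752.5532
Stage 3 [47T→91T]: ω = 752.5532×47/91 = 388.6813 rpm, dir flips to −; running = −388.6813
Stage 4 [68T→26T]: ω = 388.6813×68/26 = 1016.5511 rpm, dir flips to +; running = +1016.5511
Stage 5 [63T→23T]: ω = 1016.5511×63/23 = 2784.4662 rpm, dir flips to −; running = −2784.4662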